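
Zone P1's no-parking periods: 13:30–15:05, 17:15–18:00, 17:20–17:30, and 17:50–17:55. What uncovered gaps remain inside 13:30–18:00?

Covered (merged): 13:30–15:05, 17:15–18:00.
Uncovered inside 13:30–18:00: 15:05–17:15.

15:05–17:15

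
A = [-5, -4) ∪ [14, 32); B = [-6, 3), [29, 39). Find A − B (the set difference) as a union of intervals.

[-5, -4): fully covered by B → removed.
[14, 32) minus B → [14, 29).

[14, 29)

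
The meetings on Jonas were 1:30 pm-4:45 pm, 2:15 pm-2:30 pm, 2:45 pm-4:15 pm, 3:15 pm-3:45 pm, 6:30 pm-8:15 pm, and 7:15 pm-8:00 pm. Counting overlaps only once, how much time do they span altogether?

5 h

Merged: 1:30 pm–4:45 pm, 6:30 pm–8:15 pm.
Lengths: 3 h 15 min + 1 h 45 min = 5 h.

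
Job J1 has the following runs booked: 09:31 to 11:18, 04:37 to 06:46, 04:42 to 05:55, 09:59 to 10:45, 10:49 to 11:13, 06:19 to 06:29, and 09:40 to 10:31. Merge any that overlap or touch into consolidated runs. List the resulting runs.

04:37–06:46, 09:31–11:18

Sort by start: 04:37–06:46, 04:42–05:55, 06:19–06:29, 09:31–11:18, 09:40–10:31, 09:59–10:45, 10:49–11:13.
04:42–05:55 overlaps/touches 04:37–06:46 → extend to 04:37–06:46.
06:19–06:29 overlaps/touches 04:37–06:46 → extend to 04:37–06:46.
09:31–11:18 is disjoint → start new block.
09:40–10:31 overlaps/touches 09:31–11:18 → extend to 09:31–11:18.
09:59–10:45 overlaps/touches 09:31–11:18 → extend to 09:31–11:18.
10:49–11:13 overlaps/touches 09:31–11:18 → extend to 09:31–11:18.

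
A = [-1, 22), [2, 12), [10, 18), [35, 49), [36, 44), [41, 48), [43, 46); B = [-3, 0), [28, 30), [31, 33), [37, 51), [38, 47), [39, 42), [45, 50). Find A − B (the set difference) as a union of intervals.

First set merges to [-1, 22), [35, 49).
Second set merges to [-3, 0), [28, 30), [31, 33), [37, 51).
[-1, 22) \ B = [0, 22).
[35, 49) \ B = [35, 37).

[0, 22) ∪ [35, 37)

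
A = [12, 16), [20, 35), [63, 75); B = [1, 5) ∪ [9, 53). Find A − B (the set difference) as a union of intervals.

[12, 16): entirely removed.
[20, 35): entirely removed.
[63, 75): nothing removed.

[63, 75)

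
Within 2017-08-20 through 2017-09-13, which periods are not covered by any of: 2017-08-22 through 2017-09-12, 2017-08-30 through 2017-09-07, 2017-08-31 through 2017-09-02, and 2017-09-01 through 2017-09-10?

2017-08-20 through 2017-08-21, 2017-09-13 through 2017-09-13

The merged coverage is 2017-08-22 through 2017-09-12.
Complement within 2017-08-20 through 2017-09-13: 2017-08-20 through 2017-08-21, 2017-09-13 through 2017-09-13.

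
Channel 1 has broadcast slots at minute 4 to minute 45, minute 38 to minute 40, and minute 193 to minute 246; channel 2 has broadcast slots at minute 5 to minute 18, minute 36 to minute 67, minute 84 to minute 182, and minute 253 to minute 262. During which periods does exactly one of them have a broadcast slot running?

A, merged: minute 4 to minute 45, minute 193 to minute 246.
A but not B: minute 4 to minute 5, minute 18 to minute 36, minute 193 to minute 246.
B but not A: minute 45 to minute 67, minute 84 to minute 182, minute 253 to minute 262.
Combining gives A △ B.

minute 4 to minute 5, minute 18 to minute 36, minute 45 to minute 67, minute 84 to minute 182, minute 193 to minute 246, minute 253 to minute 262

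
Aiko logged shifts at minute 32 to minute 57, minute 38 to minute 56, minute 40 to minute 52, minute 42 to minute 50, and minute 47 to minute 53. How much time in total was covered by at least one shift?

25 minutes

Merged: minute 32 to minute 57.
Length: 25 minutes.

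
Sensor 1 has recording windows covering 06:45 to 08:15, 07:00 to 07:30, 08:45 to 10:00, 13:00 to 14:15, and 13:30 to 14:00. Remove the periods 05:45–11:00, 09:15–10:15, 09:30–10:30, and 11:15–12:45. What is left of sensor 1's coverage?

13:00–14:15

A, merged: 06:45–08:15, 08:45–10:00, 13:00–14:15.
B, merged: 05:45–11:00, 11:15–12:45.
06:45–08:15: entirely removed.
08:45–10:00: entirely removed.
13:00–14:15: nothing removed.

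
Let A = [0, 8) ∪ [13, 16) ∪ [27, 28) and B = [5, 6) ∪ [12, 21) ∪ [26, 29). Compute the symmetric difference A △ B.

A \ B = [0, 5), [6, 8).
B \ A = [12, 13), [16, 21), [26, 27), [28, 29).
Union of the two gives the symmetric difference.

[0, 5) ∪ [6, 8) ∪ [12, 13) ∪ [16, 21) ∪ [26, 27) ∪ [28, 29)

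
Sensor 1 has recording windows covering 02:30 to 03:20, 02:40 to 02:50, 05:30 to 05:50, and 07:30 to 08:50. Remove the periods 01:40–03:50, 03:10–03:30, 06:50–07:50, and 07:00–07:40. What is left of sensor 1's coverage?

A, merged: 02:30–03:20, 05:30–05:50, 07:30–08:50.
B, merged: 01:40–03:50, 06:50–07:50.
02:30–03:20 lies entirely inside B → drops out.
05:30–05:50 is untouched.
07:30–08:50 with B removed leaves 07:50–08:50.

05:30–05:50, 07:50–08:50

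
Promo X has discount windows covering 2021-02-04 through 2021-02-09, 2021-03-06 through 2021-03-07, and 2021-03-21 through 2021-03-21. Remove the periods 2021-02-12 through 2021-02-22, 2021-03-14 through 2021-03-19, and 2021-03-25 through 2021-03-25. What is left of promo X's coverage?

2021-02-04 through 2021-02-09, 2021-03-06 through 2021-03-07, 2021-03-21 through 2021-03-21

2021-02-04 through 2021-02-09 is untouched.
2021-03-06 through 2021-03-07 is untouched.
2021-03-21 through 2021-03-21 is untouched.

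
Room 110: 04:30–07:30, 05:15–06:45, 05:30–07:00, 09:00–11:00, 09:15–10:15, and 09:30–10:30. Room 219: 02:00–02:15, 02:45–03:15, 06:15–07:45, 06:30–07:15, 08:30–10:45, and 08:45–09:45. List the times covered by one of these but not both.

02:00-02:15, 02:45-03:15, 04:30-06:15, 07:30-07:45, 08:30-09:00, 10:45-11:00

Merge the first list: 04:30-07:30, 09:00-11:00.
Merge the second list: 02:00-02:15, 02:45-03:15, 06:15-07:45, 08:30-10:45.
Only in the first: 04:30-06:15, 10:45-11:00.
Only in the second: 02:00-02:15, 02:45-03:15, 07:30-07:45, 08:30-09:00.
Together these are the periods covered by exactly one.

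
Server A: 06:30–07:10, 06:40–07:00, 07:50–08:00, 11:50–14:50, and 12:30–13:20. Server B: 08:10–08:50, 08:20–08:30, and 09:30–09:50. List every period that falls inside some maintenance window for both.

none

Merge the first list: 06:30–07:10, 07:50–08:00, 11:50–14:50.
Merge the second list: 08:10–08:50, 09:30–09:50.
06:30–07:10: no overlap with the second set.
07:50–08:00: no overlap with the second set.
11:50–14:50: no overlap with the second set.
No overlap.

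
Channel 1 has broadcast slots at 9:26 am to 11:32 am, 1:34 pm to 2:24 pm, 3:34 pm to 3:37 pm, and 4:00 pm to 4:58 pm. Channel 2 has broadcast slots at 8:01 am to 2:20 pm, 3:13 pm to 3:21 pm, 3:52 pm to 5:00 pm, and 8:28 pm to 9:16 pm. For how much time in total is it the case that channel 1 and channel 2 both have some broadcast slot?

A ∩ B = 9:26 am-11:32 am, 1:34 pm-2:20 pm, 4:00 pm-4:58 pm.
Total: 2 h 6 min + 46 min + 58 min = 3 h 50 min.

3 h 50 min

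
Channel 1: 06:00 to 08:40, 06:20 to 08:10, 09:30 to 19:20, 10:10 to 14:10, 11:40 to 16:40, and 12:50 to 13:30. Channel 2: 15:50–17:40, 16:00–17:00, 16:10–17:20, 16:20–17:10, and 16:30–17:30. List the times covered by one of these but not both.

A, merged: 06:00–08:40, 09:30–19:20.
B, merged: 15:50–17:40.
A \ B = 06:00–08:40, 09:30–15:50, 17:40–19:20.
B \ A = none.
Union of the two gives the symmetric difference.

06:00–08:40, 09:30–15:50, 17:40–19:20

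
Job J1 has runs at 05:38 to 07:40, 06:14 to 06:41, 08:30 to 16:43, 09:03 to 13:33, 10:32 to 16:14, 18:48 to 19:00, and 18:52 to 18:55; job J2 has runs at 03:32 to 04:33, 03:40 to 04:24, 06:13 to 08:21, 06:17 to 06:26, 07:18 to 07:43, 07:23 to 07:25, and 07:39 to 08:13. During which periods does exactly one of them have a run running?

03:32–04:33, 05:38–06:13, 07:40–08:21, 08:30–16:43, 18:48–19:00

First set merges to 05:38–07:40, 08:30–16:43, 18:48–19:00.
Second set merges to 03:32–04:33, 06:13–08:21.
Only in the first: 05:38–06:13, 08:30–16:43, 18:48–19:00.
Only in the second: 03:32–04:33, 07:40–08:21.
Together these are the periods covered by exactly one.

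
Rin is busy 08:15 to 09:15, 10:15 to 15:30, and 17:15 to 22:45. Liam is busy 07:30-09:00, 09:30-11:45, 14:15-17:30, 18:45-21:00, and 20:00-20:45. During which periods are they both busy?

08:15-09:00, 10:15-11:45, 14:15-15:30, 17:15-17:30, 18:45-21:00

Merge the second list: 07:30-09:00, 09:30-11:45, 14:15-17:30, 18:45-21:00.
08:15-09:15 ∩ B → 08:15-09:00.
10:15-15:30 ∩ B → 10:15-11:45, 14:15-15:30.
17:15-22:45 ∩ B → 17:15-17:30, 18:45-21:00.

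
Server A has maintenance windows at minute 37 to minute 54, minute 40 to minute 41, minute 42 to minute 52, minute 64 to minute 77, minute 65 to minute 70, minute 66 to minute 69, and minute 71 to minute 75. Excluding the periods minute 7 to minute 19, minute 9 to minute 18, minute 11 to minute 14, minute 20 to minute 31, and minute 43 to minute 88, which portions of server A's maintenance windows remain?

minute 37 to minute 43

A, merged: minute 37 to minute 54, minute 64 to minute 77.
B, merged: minute 7 to minute 19, minute 20 to minute 31, minute 43 to minute 88.
minute 37 to minute 54 minus B → minute 37 to minute 43.
minute 64 to minute 77: fully covered by B → removed.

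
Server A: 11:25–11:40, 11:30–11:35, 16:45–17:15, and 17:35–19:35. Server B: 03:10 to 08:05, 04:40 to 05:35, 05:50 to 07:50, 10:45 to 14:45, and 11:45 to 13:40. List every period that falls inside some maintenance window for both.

First set merges to 11:25-11:40, 16:45-17:15, 17:35-19:35.
Second set merges to 03:10-08:05, 10:45-14:45.
11:25-11:40 ∩ B → 11:25-11:40.
16:45-17:15 meets no B interval.
17:35-19:35 meets no B interval.

11:25-11:40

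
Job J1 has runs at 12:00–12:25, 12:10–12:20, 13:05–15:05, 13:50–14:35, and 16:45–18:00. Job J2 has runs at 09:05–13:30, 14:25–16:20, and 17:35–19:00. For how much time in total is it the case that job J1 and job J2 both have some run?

1 h 55 min

Merge the first list: 12:00-12:25, 13:05-15:05, 16:45-18:00.
A ∩ B = 12:00-12:25, 13:05-13:30, 14:25-15:05, 17:35-18:00.
Total: 25 min + 25 min + 40 min + 25 min = 1 h 55 min.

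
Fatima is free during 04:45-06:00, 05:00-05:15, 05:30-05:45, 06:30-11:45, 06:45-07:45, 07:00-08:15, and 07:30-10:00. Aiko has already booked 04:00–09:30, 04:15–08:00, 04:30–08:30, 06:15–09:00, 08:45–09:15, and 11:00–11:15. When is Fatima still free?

A, merged: 04:45–06:00, 06:30–11:45.
B, merged: 04:00–09:30, 11:00–11:15.
04:45–06:00: fully covered by B → removed.
06:30–11:45 minus B → 09:30–11:00, 11:15–11:45.

09:30–11:00, 11:15–11:45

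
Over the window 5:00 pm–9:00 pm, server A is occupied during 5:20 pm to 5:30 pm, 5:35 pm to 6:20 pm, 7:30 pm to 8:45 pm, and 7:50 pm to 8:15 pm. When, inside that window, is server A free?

After merging, the occupied span is 5:20 pm-5:30 pm, 5:35 pm-6:20 pm, 7:30 pm-8:45 pm.
Complement within 5:00 pm-9:00 pm: 5:00 pm-5:20 pm, 5:30 pm-5:35 pm, 6:20 pm-7:30 pm, 8:45 pm-9:00 pm.

5:00 pm-5:20 pm, 5:30 pm-5:35 pm, 6:20 pm-7:30 pm, 8:45 pm-9:00 pm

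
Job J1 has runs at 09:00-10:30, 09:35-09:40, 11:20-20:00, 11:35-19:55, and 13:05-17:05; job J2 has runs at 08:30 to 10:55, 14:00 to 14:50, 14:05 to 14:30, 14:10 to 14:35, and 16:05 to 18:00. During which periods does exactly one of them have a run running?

08:30–09:00, 10:30–10:55, 11:20–14:00, 14:50–16:05, 18:00–20:00

First set merges to 09:00–10:30, 11:20–20:00.
Second set merges to 08:30–10:55, 14:00–14:50, 16:05–18:00.
Only in the first: 11:20–14:00, 14:50–16:05, 18:00–20:00.
Only in the second: 08:30–09:00, 10:30–10:55.
Together these are the periods covered by exactly one.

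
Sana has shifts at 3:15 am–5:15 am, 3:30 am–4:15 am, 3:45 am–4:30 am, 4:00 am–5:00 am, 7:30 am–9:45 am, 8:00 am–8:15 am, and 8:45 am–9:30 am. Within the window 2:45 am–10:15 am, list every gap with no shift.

2:45 am-3:15 am, 5:15 am-7:30 am, 9:45 am-10:15 am

Covered (merged): 3:15 am-5:15 am, 7:30 am-9:45 am.
Uncovered inside 2:45 am-10:15 am: 2:45 am-3:15 am, 5:15 am-7:30 am, 9:45 am-10:15 am.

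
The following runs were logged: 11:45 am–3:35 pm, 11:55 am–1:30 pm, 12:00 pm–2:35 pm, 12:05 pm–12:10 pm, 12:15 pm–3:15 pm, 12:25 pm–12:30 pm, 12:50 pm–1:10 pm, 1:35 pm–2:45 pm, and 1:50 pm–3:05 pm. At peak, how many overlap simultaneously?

At 12:25 pm, 5 of the intervals are simultaneously active.
No point has more.

5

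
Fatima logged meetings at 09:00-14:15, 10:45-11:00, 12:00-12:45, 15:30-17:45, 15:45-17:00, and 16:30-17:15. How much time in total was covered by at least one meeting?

Merged: 09:00–14:15, 15:30–17:45.
Lengths: 5 h 15 min + 2 h 15 min = 7 h 30 min.

7 h 30 min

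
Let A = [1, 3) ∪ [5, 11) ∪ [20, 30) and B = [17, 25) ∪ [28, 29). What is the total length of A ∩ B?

6

A ∩ B = [20, 25), [28, 29).
Total: 5 + 1 = 6.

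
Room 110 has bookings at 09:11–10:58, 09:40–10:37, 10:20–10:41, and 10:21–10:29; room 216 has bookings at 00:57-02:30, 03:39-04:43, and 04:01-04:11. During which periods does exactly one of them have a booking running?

00:57–02:30, 03:39–04:43, 09:11–10:58

First set merges to 09:11–10:58.
Second set merges to 00:57–02:30, 03:39–04:43.
A \ B = 09:11–10:58.
B \ A = 00:57–02:30, 03:39–04:43.
Union of the two gives the symmetric difference.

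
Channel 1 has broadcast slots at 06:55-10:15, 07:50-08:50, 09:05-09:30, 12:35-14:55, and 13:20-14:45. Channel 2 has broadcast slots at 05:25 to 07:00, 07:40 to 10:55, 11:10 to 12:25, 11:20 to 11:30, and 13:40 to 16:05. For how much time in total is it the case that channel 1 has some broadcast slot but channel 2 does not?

1 h 45 min

A, merged: 06:55–10:15, 12:35–14:55.
B, merged: 05:25–07:00, 07:40–10:55, 11:10–12:25, 13:40–16:05.
A \ B = 07:00–07:40, 12:35–13:40.
Total: 40 min + 1 h 5 min = 1 h 45 min.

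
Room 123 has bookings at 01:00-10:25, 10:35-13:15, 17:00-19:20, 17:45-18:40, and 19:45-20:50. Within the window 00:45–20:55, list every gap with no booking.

00:45–01:00, 10:25–10:35, 13:15–17:00, 19:20–19:45, 20:50–20:55

After merging, the occupied span is 01:00–10:25, 10:35–13:15, 17:00–19:20, 19:45–20:50.
Uncovered inside 00:45–20:55: 00:45–01:00, 10:25–10:35, 13:15–17:00, 19:20–19:45, 20:50–20:55.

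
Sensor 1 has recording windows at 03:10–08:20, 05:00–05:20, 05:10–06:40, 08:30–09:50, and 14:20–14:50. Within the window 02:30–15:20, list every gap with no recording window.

02:30-03:10, 08:20-08:30, 09:50-14:20, 14:50-15:20

The merged coverage is 03:10-08:20, 08:30-09:50, 14:20-14:50.
Uncovered inside 02:30-15:20: 02:30-03:10, 08:20-08:30, 09:50-14:20, 14:50-15:20.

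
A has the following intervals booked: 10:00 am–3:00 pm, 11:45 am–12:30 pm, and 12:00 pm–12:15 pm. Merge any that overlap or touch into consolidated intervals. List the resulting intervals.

11:45 am–12:30 pm overlaps/touches 10:00 am–3:00 pm → extend to 10:00 am–3:00 pm.
12:00 pm–12:15 pm overlaps/touches 10:00 am–3:00 pm → extend to 10:00 am–3:00 pm.

10:00 am–3:00 pm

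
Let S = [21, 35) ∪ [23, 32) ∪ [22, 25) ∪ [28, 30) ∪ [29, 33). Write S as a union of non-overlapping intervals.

[21, 35)

Sort by start: [21, 35), [22, 25), [23, 32), [28, 30), [29, 33).
[22, 25) overlaps/touches [21, 35) → extend to [21, 35).
[23, 32) overlaps/touches [21, 35) → extend to [21, 35).
[28, 30) overlaps/touches [21, 35) → extend to [21, 35).
[29, 33) overlaps/touches [21, 35) → extend to [21, 35).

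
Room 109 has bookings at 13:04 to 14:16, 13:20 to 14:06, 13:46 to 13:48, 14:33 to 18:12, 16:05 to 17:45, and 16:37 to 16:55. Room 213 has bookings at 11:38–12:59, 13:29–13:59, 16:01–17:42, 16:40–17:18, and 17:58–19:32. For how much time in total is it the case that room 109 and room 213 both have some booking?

First set merges to 13:04-14:16, 14:33-18:12.
Second set merges to 11:38-12:59, 13:29-13:59, 16:01-17:42, 17:58-19:32.
A ∩ B = 13:29-13:59, 16:01-17:42, 17:58-18:12.
Total: 30 min + 1 h 41 min + 14 min = 2 h 25 min.

2 h 25 min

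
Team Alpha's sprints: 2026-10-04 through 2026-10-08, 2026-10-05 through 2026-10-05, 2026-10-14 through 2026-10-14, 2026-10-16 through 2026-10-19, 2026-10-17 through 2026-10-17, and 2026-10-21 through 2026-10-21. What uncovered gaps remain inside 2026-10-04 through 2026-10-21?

The merged coverage is 2026-10-04 through 2026-10-08, 2026-10-14 through 2026-10-14, 2026-10-16 through 2026-10-19, 2026-10-21 through 2026-10-21.
Uncovered inside 2026-10-04 through 2026-10-21: 2026-10-09 through 2026-10-13, 2026-10-15 through 2026-10-15, 2026-10-20 through 2026-10-20.

2026-10-09 through 2026-10-13, 2026-10-15 through 2026-10-15, 2026-10-20 through 2026-10-20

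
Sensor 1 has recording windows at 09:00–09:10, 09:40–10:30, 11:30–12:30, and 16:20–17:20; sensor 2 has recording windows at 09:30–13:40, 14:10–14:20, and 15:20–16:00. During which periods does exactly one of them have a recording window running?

09:00–09:10, 09:30–09:40, 10:30–11:30, 12:30–13:40, 14:10–14:20, 15:20–16:00, 16:20–17:20

Only in the first: 09:00–09:10, 16:20–17:20.
Only in the second: 09:30–09:40, 10:30–11:30, 12:30–13:40, 14:10–14:20, 15:20–16:00.
Together these are the periods covered by exactly one.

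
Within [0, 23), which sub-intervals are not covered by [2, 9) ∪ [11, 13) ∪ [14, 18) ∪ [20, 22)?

The merged coverage is [2, 9), [11, 13), [14, 18), [20, 22).
Gaps within [0, 23): [0, 2), [9, 11), [13, 14), [18, 20), [22, 23).

[0, 2) ∪ [9, 11) ∪ [13, 14) ∪ [18, 20) ∪ [22, 23)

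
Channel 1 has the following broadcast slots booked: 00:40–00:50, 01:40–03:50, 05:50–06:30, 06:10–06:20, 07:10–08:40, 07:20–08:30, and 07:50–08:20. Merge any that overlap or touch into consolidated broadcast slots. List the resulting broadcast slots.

00:40-00:50, 01:40-03:50, 05:50-06:30, 07:10-08:40

01:40-03:50 is disjoint → start new block.
05:50-06:30 is disjoint → start new block.
06:10-06:20 overlaps/touches 05:50-06:30 → extend to 05:50-06:30.
07:10-08:40 is disjoint → start new block.
07:20-08:30 overlaps/touches 07:10-08:40 → extend to 07:10-08:40.
07:50-08:20 overlaps/touches 07:10-08:40 → extend to 07:10-08:40.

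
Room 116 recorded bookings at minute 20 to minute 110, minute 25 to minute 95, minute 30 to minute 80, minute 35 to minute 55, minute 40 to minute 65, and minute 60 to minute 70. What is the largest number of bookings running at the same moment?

5

At minute 40, 5 of the intervals are simultaneously active.
No point has more.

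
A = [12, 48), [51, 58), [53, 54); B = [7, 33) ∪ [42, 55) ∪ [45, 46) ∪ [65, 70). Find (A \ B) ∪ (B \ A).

[7, 12) ∪ [33, 42) ∪ [48, 51) ∪ [55, 58) ∪ [65, 70)

A, merged: [12, 48), [51, 58).
B, merged: [7, 33), [42, 55), [65, 70).
Only in the first: [33, 42), [55, 58).
Only in the second: [7, 12), [48, 51), [65, 70).
Together these are the periods covered by exactly one.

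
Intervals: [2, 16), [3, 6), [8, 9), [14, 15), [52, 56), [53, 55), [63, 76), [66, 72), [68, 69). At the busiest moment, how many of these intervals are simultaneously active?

Walk the sorted start/end points keeping a running depth.
The depth first hits 3 at 68.

3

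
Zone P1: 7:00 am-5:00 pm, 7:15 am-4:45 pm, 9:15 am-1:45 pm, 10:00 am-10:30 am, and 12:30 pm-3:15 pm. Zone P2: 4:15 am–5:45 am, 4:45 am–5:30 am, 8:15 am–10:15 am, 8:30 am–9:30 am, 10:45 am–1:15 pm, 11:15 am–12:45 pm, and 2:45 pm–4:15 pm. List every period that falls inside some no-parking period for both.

8:15 am–10:15 am, 10:45 am–1:15 pm, 2:45 pm–4:15 pm

A, merged: 7:00 am–5:00 pm.
B, merged: 4:15 am–5:45 am, 8:15 am–10:15 am, 10:45 am–1:15 pm, 2:45 pm–4:15 pm.
7:00 am–5:00 pm ∩ B → 8:15 am–10:15 am, 10:45 am–1:15 pm, 2:45 pm–4:15 pm.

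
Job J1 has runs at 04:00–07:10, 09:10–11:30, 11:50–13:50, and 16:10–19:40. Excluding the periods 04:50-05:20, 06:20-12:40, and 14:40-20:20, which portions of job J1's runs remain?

04:00–04:50, 05:20–06:20, 12:40–13:50

04:00–07:10 \ B = 04:00–04:50, 05:20–06:20.
09:10–11:30: entirely removed.
11:50–13:50 \ B = 12:40–13:50.
16:10–19:40: entirely removed.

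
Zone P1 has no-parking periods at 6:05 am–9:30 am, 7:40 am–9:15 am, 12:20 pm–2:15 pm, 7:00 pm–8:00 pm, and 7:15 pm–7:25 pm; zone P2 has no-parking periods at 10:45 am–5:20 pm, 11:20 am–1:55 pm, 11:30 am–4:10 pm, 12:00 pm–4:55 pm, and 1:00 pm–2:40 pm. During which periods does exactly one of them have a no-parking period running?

6:05 am–9:30 am, 10:45 am–12:20 pm, 2:15 pm–5:20 pm, 7:00 pm–8:00 pm

Merge the first list: 6:05 am–9:30 am, 12:20 pm–2:15 pm, 7:00 pm–8:00 pm.
Merge the second list: 10:45 am–5:20 pm.
A but not B: 6:05 am–9:30 am, 7:00 pm–8:00 pm.
B but not A: 10:45 am–12:20 pm, 2:15 pm–5:20 pm.
Combining gives A △ B.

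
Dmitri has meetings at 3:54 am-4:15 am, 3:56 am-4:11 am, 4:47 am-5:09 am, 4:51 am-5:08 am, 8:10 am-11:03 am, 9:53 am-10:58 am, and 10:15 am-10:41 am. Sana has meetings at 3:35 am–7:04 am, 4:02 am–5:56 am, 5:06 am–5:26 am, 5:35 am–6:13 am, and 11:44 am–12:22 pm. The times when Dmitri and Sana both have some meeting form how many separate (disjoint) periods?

A, merged: 3:54 am–4:15 am, 4:47 am–5:09 am, 8:10 am–11:03 am.
B, merged: 3:35 am–7:04 am, 11:44 am–12:22 pm.
A ∩ B = 3:54 am–4:15 am, 4:47 am–5:09 am.
That is 2 disjoint pieces.

2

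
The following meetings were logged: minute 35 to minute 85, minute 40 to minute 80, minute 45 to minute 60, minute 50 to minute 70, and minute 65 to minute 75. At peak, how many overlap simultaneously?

4

At minute 50, 4 of the intervals are simultaneously active.
No point has more.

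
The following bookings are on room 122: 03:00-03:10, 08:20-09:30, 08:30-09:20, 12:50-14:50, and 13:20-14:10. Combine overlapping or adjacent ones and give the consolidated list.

08:20–09:30 is disjoint → start new block.
08:30–09:20 overlaps/touches 08:20–09:30 → extend to 08:20–09:30.
12:50–14:50 is disjoint → start new block.
13:20–14:10 overlaps/touches 12:50–14:50 → extend to 12:50–14:50.

03:00–03:10, 08:20–09:30, 12:50–14:50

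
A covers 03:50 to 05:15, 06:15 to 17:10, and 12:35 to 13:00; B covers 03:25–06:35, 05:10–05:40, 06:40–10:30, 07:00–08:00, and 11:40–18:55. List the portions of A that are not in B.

Merge the first list: 03:50–05:15, 06:15–17:10.
Merge the second list: 03:25–06:35, 06:40–10:30, 11:40–18:55.
03:50–05:15 lies entirely inside B → drops out.
06:15–17:10 with B removed leaves 06:35–06:40, 10:30–11:40.

06:35–06:40, 10:30–11:40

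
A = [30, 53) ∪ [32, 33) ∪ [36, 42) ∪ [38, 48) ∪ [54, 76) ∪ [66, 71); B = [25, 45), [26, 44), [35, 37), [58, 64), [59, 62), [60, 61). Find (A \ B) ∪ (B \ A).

Merge the first list: [30, 53), [54, 76).
Merge the second list: [25, 45), [58, 64).
A \ B = [45, 53), [54, 58), [64, 76).
B \ A = [25, 30).
Union of the two gives the symmetric difference.

[25, 30) ∪ [45, 53) ∪ [54, 58) ∪ [64, 76)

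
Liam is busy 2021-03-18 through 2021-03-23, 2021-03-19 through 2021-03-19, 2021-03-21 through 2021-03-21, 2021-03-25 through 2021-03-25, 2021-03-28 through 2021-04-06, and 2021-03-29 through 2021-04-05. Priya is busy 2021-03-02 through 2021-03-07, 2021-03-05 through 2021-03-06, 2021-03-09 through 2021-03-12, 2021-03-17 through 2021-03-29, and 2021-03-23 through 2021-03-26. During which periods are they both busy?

2021-03-18 through 2021-03-23, 2021-03-25 through 2021-03-25, 2021-03-28 through 2021-03-29

First set merges to 2021-03-18 through 2021-03-23, 2021-03-25 through 2021-03-25, 2021-03-28 through 2021-04-06.
Second set merges to 2021-03-02 through 2021-03-07, 2021-03-09 through 2021-03-12, 2021-03-17 through 2021-03-29.
2021-03-18 through 2021-03-23 overlaps B on 2021-03-18 through 2021-03-23.
2021-03-25 through 2021-03-25 overlaps B on 2021-03-25 through 2021-03-25.
2021-03-28 through 2021-04-06 overlaps B on 2021-03-28 through 2021-03-29.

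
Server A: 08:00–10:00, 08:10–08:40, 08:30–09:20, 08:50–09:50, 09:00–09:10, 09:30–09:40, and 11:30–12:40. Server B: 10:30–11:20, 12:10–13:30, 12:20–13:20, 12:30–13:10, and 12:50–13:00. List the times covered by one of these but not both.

08:00–10:00, 10:30–11:20, 11:30–12:10, 12:40–13:30

Merge the first list: 08:00–10:00, 11:30–12:40.
Merge the second list: 10:30–11:20, 12:10–13:30.
A \ B = 08:00–10:00, 11:30–12:10.
B \ A = 10:30–11:20, 12:40–13:30.
Union of the two gives the symmetric difference.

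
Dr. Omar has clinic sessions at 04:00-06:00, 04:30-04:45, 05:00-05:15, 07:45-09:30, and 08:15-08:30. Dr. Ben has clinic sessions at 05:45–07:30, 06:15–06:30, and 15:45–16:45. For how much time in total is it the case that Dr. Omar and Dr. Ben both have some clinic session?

15 min

A, merged: 04:00–06:00, 07:45–09:30.
B, merged: 05:45–07:30, 15:45–16:45.
A ∩ B = 05:45–06:00.
Total: 15 min.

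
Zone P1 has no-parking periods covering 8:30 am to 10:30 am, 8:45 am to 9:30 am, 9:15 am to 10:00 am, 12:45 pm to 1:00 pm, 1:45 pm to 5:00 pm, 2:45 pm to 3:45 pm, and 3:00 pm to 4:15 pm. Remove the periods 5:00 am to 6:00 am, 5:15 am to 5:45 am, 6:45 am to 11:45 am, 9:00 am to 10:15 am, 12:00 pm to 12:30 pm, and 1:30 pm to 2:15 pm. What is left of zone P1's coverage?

Merge the first list: 8:30 am–10:30 am, 12:45 pm–1:00 pm, 1:45 pm–5:00 pm.
Merge the second list: 5:00 am–6:00 am, 6:45 am–11:45 am, 12:00 pm–12:30 pm, 1:30 pm–2:15 pm.
8:30 am–10:30 am: fully covered by B → removed.
12:45 pm–1:00 pm: no B overlap → unchanged.
1:45 pm–5:00 pm minus B → 2:15 pm–5:00 pm.

12:45 pm–1:00 pm, 2:15 pm–5:00 pm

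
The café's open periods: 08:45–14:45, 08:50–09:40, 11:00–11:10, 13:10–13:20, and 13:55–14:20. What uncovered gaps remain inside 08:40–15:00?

After merging, the occupied span is 08:45-14:45.
Uncovered inside 08:40-15:00: 08:40-08:45, 14:45-15:00.

08:40-08:45, 14:45-15:00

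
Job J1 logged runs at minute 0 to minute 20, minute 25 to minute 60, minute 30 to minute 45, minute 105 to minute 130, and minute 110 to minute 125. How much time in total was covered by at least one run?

80 minutes

Merged: minute 0 to minute 20, minute 25 to minute 60, minute 105 to minute 130.
Lengths: 20 minutes + 35 minutes + 25 minutes = 80 minutes.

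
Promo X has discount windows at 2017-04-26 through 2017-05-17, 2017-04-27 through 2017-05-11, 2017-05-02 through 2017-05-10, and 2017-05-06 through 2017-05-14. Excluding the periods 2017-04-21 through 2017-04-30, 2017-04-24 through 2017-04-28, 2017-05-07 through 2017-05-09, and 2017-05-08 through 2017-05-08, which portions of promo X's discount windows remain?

2017-05-01 through 2017-05-06, 2017-05-10 through 2017-05-17

Merge the first list: 2017-04-26 through 2017-05-17.
Merge the second list: 2017-04-21 through 2017-04-30, 2017-05-07 through 2017-05-09.
2017-04-26 through 2017-05-17 minus B → 2017-05-01 through 2017-05-06, 2017-05-10 through 2017-05-17.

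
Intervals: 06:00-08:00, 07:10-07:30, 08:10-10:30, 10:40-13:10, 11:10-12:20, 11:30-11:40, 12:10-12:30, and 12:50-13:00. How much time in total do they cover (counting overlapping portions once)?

Merged: 06:00–08:00, 08:10–10:30, 10:40–13:10.
Lengths: 2 h + 2 h 20 min + 2 h 30 min = 6 h 50 min.

6 h 50 min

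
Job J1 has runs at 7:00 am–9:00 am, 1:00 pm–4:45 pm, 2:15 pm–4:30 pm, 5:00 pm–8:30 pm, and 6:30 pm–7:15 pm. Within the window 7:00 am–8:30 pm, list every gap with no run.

Covered (merged): 7:00 am-9:00 am, 1:00 pm-4:45 pm, 5:00 pm-8:30 pm.
Gaps within 7:00 am-8:30 pm: 9:00 am-1:00 pm, 4:45 pm-5:00 pm.

9:00 am-1:00 pm, 4:45 pm-5:00 pm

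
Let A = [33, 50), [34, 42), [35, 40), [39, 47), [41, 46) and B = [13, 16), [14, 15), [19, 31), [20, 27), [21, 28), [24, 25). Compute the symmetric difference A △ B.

First set merges to [33, 50).
Second set merges to [13, 16), [19, 31).
A but not B: [33, 50).
B but not A: [13, 16), [19, 31).
Combining gives A △ B.

[13, 16) ∪ [19, 31) ∪ [33, 50)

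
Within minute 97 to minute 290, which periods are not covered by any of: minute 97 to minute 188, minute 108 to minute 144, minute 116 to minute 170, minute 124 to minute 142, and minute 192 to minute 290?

After merging, the occupied span is minute 97 to minute 188, minute 192 to minute 290.
Complement within minute 97 to minute 290: minute 188 to minute 192.

minute 188 to minute 192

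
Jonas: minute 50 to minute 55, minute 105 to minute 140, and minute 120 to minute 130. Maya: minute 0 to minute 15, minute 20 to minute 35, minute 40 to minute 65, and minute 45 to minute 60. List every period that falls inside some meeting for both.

Merge the first list: minute 50 to minute 55, minute 105 to minute 140.
Merge the second list: minute 0 to minute 15, minute 20 to minute 35, minute 40 to minute 65.
minute 50 to minute 55 overlaps B on minute 50 to minute 55.
minute 105 to minute 140 falls entirely outside B.

minute 50 to minute 55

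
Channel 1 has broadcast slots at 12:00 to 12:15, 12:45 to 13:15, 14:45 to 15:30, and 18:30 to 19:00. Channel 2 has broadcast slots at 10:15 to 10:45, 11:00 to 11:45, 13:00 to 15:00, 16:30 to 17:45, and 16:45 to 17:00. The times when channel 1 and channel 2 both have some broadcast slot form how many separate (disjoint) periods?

Second set merges to 10:15-10:45, 11:00-11:45, 13:00-15:00, 16:30-17:45.
A ∩ B = 13:00-13:15, 14:45-15:00.
That is 2 disjoint pieces.

2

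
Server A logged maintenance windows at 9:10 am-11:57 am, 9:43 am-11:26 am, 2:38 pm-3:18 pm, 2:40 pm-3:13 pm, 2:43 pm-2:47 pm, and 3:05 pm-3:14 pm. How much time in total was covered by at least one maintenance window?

Merged: 9:10 am-11:57 am, 2:38 pm-3:18 pm.
Lengths: 2 h 47 min + 40 min = 3 h 27 min.

3 h 27 min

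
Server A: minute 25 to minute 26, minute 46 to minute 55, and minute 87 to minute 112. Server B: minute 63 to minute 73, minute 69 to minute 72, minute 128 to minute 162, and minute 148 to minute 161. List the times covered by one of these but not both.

minute 25 to minute 26, minute 46 to minute 55, minute 63 to minute 73, minute 87 to minute 112, minute 128 to minute 162

Second set merges to minute 63 to minute 73, minute 128 to minute 162.
A but not B: minute 25 to minute 26, minute 46 to minute 55, minute 87 to minute 112.
B but not A: minute 63 to minute 73, minute 128 to minute 162.
Combining gives A △ B.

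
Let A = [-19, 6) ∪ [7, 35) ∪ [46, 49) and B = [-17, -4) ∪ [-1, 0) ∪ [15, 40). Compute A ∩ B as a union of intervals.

[-19, 6) meets the second set on [-17, -4), [-1, 0).
[7, 35) meets the second set on [15, 35).
[46, 49): no overlap with the second set.

[-17, -4) ∪ [-1, 0) ∪ [15, 35)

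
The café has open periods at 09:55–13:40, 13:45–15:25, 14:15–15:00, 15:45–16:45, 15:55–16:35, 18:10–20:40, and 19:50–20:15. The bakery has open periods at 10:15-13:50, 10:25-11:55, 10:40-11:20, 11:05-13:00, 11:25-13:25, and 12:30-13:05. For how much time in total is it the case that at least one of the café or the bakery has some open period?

First set merges to 09:55–13:40, 13:45–15:25, 15:45–16:45, 18:10–20:40.
Second set merges to 10:15–13:50.
A ∪ B = 09:55–15:25, 15:45–16:45, 18:10–20:40.
Total: 5 h 30 min + 1 h + 2 h 30 min = 9 h.

9 h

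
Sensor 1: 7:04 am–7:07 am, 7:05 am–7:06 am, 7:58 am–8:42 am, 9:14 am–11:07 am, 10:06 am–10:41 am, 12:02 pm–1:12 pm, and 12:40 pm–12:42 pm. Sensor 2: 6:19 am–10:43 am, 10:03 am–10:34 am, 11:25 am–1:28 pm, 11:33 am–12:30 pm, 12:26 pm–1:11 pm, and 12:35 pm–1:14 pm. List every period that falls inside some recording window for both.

A, merged: 7:04 am–7:07 am, 7:58 am–8:42 am, 9:14 am–11:07 am, 12:02 pm–1:12 pm.
B, merged: 6:19 am–10:43 am, 11:25 am–1:28 pm.
7:04 am–7:07 am meets the second set on 7:04 am–7:07 am.
7:58 am–8:42 am meets the second set on 7:58 am–8:42 am.
9:14 am–11:07 am meets the second set on 9:14 am–10:43 am.
12:02 pm–1:12 pm meets the second set on 12:02 pm–1:12 pm.

7:04 am–7:07 am, 7:58 am–8:42 am, 9:14 am–10:43 am, 12:02 pm–1:12 pm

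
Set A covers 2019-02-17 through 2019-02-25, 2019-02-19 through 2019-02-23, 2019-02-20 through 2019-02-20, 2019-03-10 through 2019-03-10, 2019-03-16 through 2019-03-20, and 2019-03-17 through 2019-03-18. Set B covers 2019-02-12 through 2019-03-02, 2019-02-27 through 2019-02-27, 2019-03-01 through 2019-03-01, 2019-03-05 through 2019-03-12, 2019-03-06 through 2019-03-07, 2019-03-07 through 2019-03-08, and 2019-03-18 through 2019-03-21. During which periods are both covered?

A, merged: 2019-02-17 through 2019-02-25, 2019-03-10 through 2019-03-10, 2019-03-16 through 2019-03-20.
B, merged: 2019-02-12 through 2019-03-02, 2019-03-05 through 2019-03-12, 2019-03-18 through 2019-03-21.
2019-02-17 through 2019-02-25 overlaps B on 2019-02-17 through 2019-02-25.
2019-03-10 through 2019-03-10 overlaps B on 2019-03-10 through 2019-03-10.
2019-03-16 through 2019-03-20 overlaps B on 2019-03-18 through 2019-03-20.

2019-02-17 through 2019-02-25, 2019-03-10 through 2019-03-10, 2019-03-18 through 2019-03-20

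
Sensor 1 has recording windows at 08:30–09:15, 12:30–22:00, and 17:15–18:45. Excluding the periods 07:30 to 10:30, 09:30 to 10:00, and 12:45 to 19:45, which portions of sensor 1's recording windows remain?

12:30–12:45, 19:45–22:00

Merge the first list: 08:30–09:15, 12:30–22:00.
Merge the second list: 07:30–10:30, 12:45–19:45.
08:30–09:15 lies entirely inside B → drops out.
12:30–22:00 with B removed leaves 12:30–12:45, 19:45–22:00.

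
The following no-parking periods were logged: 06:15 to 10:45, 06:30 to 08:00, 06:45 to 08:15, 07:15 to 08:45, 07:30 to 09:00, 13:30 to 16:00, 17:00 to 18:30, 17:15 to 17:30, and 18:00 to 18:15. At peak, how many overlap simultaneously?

At 07:30, 5 of the intervals are simultaneously active.
No point has more.

5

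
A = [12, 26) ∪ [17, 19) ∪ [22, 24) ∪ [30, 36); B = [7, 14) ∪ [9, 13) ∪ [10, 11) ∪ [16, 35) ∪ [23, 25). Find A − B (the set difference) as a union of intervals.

[14, 16) ∪ [35, 36)

First set merges to [12, 26), [30, 36).
Second set merges to [7, 14), [16, 35).
[12, 26) with B removed leaves [14, 16).
[30, 36) with B removed leaves [35, 36).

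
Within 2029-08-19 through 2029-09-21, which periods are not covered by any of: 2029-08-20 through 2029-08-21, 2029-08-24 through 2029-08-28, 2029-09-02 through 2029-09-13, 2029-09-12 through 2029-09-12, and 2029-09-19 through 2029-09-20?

Covered (merged): 2029-08-20 through 2029-08-21, 2029-08-24 through 2029-08-28, 2029-09-02 through 2029-09-13, 2029-09-19 through 2029-09-20.
Complement within 2029-08-19 through 2029-09-21: 2029-08-19 through 2029-08-19, 2029-08-22 through 2029-08-23, 2029-08-29 through 2029-09-01, 2029-09-14 through 2029-09-18, 2029-09-21 through 2029-09-21.

2029-08-19 through 2029-08-19, 2029-08-22 through 2029-08-23, 2029-08-29 through 2029-09-01, 2029-09-14 through 2029-09-18, 2029-09-21 through 2029-09-21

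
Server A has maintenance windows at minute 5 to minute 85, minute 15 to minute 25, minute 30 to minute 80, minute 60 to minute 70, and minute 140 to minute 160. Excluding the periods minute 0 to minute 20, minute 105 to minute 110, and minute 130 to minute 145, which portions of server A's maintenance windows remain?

minute 20 to minute 85, minute 145 to minute 160

Merge the first list: minute 5 to minute 85, minute 140 to minute 160.
minute 5 to minute 85 minus B → minute 20 to minute 85.
minute 140 to minute 160 minus B → minute 145 to minute 160.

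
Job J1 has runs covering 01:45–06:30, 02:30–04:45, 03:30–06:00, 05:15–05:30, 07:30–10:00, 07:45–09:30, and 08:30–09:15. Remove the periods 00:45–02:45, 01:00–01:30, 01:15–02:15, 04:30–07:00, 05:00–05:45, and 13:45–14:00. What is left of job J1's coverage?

02:45–04:30, 07:30–10:00

Merge the first list: 01:45–06:30, 07:30–10:00.
Merge the second list: 00:45–02:45, 04:30–07:00, 13:45–14:00.
01:45–06:30 minus B → 02:45–04:30.
07:30–10:00: no B overlap → unchanged.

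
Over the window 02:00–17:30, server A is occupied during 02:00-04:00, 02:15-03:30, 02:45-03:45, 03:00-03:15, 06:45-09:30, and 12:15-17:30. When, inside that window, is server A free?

04:00–06:45, 09:30–12:15

The merged coverage is 02:00–04:00, 06:45–09:30, 12:15–17:30.
Uncovered inside 02:00–17:30: 04:00–06:45, 09:30–12:15.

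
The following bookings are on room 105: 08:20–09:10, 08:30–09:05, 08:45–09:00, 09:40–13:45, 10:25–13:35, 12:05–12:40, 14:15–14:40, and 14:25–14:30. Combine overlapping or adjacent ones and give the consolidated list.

08:30–09:05 overlaps/touches 08:20–09:10 → extend to 08:20–09:10.
08:45–09:00 overlaps/touches 08:20–09:10 → extend to 08:20–09:10.
09:40–13:45 is disjoint → start new block.
10:25–13:35 overlaps/touches 09:40–13:45 → extend to 09:40–13:45.
12:05–12:40 overlaps/touches 09:40–13:45 → extend to 09:40–13:45.
14:15–14:40 is disjoint → start new block.
14:25–14:30 overlaps/touches 14:15–14:40 → extend to 14:15–14:40.

08:20–09:10, 09:40–13:45, 14:15–14:40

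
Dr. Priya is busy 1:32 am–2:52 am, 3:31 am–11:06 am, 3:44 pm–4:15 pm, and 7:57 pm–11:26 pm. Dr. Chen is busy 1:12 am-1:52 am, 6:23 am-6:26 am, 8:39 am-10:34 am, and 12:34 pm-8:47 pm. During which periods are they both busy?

1:32 am–1:52 am, 6:23 am–6:26 am, 8:39 am–10:34 am, 3:44 pm–4:15 pm, 7:57 pm–8:47 pm

1:32 am–2:52 am meets the second set on 1:32 am–1:52 am.
3:31 am–11:06 am meets the second set on 6:23 am–6:26 am, 8:39 am–10:34 am.
3:44 pm–4:15 pm meets the second set on 3:44 pm–4:15 pm.
7:57 pm–11:26 pm meets the second set on 7:57 pm–8:47 pm.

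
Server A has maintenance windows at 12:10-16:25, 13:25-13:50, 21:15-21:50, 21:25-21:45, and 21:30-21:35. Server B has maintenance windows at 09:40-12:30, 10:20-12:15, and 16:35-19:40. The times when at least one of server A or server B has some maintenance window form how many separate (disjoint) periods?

A, merged: 12:10-16:25, 21:15-21:50.
B, merged: 09:40-12:30, 16:35-19:40.
A ∪ B = 09:40-16:25, 16:35-19:40, 21:15-21:50.
That is 3 disjoint pieces.

3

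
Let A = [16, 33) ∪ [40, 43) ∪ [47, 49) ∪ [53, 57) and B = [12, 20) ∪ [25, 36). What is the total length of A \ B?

14

A \ B = [20, 25), [40, 43), [47, 49), [53, 57).
Total: 5 + 3 + 2 + 4 = 14.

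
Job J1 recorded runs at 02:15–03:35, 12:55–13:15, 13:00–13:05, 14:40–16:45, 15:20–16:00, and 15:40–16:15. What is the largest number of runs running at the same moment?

Sweep endpoints in order; track running count of active intervals.
Peak of 3 reached at 15:40.

3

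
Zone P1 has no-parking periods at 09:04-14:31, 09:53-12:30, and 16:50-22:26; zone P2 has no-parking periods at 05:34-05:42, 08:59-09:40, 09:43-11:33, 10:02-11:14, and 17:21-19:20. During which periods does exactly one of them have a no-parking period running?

First set merges to 09:04–14:31, 16:50–22:26.
Second set merges to 05:34–05:42, 08:59–09:40, 09:43–11:33, 17:21–19:20.
A but not B: 09:40–09:43, 11:33–14:31, 16:50–17:21, 19:20–22:26.
B but not A: 05:34–05:42, 08:59–09:04.
Combining gives A △ B.

05:34–05:42, 08:59–09:04, 09:40–09:43, 11:33–14:31, 16:50–17:21, 19:20–22:26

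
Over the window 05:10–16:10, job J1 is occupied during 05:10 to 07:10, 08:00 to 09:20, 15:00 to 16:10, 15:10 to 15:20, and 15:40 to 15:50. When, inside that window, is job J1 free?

The merged coverage is 05:10–07:10, 08:00–09:20, 15:00–16:10.
Gaps within 05:10–16:10: 07:10–08:00, 09:20–15:00.

07:10–08:00, 09:20–15:00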